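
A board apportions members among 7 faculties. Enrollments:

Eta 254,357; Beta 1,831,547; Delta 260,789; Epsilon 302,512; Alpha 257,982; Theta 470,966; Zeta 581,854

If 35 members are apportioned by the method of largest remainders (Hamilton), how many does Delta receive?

3

Total 3960007; standard divisor 3960007/35 ≈ 113143.057.
Standard quotas: Eta 2.2481, Beta 16.1879, Delta 2.3049, Epsilon 2.6737, Alpha 2.2801, Theta 4.1626, Zeta 5.1426.
Lower quotas: Eta 2, Beta 16, Delta 2, Epsilon 2, Alpha 2, Theta 4, Zeta 5 (sum 33, leaving 2 seats).
Remainders in descending order: Epsilon 0.6737, Delta 0.3049, Alpha 0.2801, Eta 0.2481, Beta 0.1879, Theta 0.1626, Zeta 0.1426.
Largest remainders: Epsilon, Delta receive the extra seats.
Delta receives 3.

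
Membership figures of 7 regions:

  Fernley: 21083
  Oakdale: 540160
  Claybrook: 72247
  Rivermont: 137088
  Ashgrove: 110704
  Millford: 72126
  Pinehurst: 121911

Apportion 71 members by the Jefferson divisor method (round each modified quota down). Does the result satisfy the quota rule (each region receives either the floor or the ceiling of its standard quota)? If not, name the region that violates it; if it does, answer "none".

Oakdale

Standard quotas: Fernley 1.392, Oakdale 35.665, Claybrook 4.770, Rivermont 9.051, Ashgrove 7.309, Millford 4.762, Pinehurst 8.049.
Jefferson allocation: Fernley 1, Oakdale 37, Claybrook 5, Rivermont 9, Ashgrove 7, Millford 4, Pinehurst 8.
Oakdale has quota 35.665 (lower 35, upper 36) but receives 37 — outside the quota interval.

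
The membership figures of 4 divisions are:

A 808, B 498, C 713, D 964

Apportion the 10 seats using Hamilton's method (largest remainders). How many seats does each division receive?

A: 3, B: 2, C: 2, D: 3

Standard divisor: 2983 ÷ 10 ≈ 298.3.
Standard quotas: A 2.709, B 1.669, C 2.390, D 3.232.
Lower quotas: A 2, B 1, C 2, D 3 (sum 8, leaving 2 seats).
Remainders in descending order: A 0.709, B 0.669, C 0.390, D 0.232.
The surplus seats go to A, B.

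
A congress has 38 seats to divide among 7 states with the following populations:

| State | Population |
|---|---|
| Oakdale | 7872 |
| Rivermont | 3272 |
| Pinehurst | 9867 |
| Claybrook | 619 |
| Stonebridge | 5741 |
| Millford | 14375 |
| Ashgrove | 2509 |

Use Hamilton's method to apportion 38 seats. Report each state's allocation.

Standard divisor: 44255 ÷ 38 ≈ 1164.605.
Standard quotas: Oakdale 6.7594, Rivermont 2.8095, Pinehurst 8.4724, Claybrook 0.5315, Stonebridge 4.9296, Millford 12.3432, Ashgrove 2.1544.
Lower quotas: Oakdale 6, Rivermont 2, Pinehurst 8, Claybrook 0, Stonebridge 4, Millford 12, Ashgrove 2 (sum 34, leaving 4 seats).
Remainders in descending order: Stonebridge 0.9296, Rivermont 0.8095, Oakdale 0.7594, Claybrook 0.5315, Pinehurst 0.4724, Millford 0.3432, Ashgrove 0.1544.
Largest remainders: Stonebridge, Rivermont, Oakdale, Claybrook receive the extra seats.

Oakdale 7, Rivermont 3, Pinehurst 8, Claybrook 1, Stonebridge 5, Millford 12, Ashgrove 2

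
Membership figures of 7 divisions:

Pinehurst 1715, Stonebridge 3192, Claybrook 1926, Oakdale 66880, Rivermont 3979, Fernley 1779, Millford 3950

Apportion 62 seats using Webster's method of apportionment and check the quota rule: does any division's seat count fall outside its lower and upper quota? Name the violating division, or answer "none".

Oakdale

Standard quotas: Pinehurst 1.275, Stonebridge 2.372, Claybrook 1.431, Oakdale 49.706, Rivermont 2.957, Fernley 1.322, Millford 2.936.
Webster allocation: Pinehurst 1, Stonebridge 2, Claybrook 1, Oakdale 51, Rivermont 3, Fernley 1, Millford 3.
Oakdale has quota 49.706 (lower 49, upper 50) but receives 51 — outside the quota interval.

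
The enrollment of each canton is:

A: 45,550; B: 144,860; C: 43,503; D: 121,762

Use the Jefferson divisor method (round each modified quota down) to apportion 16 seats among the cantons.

A=2, B=7, C=2, D=5

Standard divisor 355675/16 ≈ 22229.688; standard quotas: A 2.049, B 6.517, C 1.957, D 5.477.
Rounding down gives 2, 6, 1, 5 = 14 seats, so the divisor must be adjusted.
With modified divisor 20500: modified quotas A 2.222, B 7.066, C 2.122, D 5.940.
Rounding down: A 2, B 7, C 2, D 5 (total 16).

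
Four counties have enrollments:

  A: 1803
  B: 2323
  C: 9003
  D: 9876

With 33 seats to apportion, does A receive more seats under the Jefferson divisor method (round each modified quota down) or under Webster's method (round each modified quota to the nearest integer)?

Webster

Jefferson: A 2, B 3, C 13, D 15.
Webster: A 3, B 3, C 13, D 14.
A gets 2 under Jefferson and 3 under Webster.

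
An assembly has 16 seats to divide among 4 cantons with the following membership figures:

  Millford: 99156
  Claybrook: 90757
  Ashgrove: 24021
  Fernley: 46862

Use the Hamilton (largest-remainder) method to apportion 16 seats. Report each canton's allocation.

Millford=6, Claybrook=6, Ashgrove=1, Fernley=3

Total 260796; standard divisor 260796/16 ≈ 16299.75.
Standard quotas: Millford 6.0833, Claybrook 5.5680, Ashgrove 1.4737, Fernley 2.8750.
Lower quotas: Millford 6, Claybrook 5, Ashgrove 1, Fernley 2 (sum 14, leaving 2 seats).
Remainders in descending order: Fernley 0.8750, Claybrook 0.5680, Ashgrove 0.4737, Millford 0.0833.
Largest remainders: Fernley, Claybrook receive the extra seats.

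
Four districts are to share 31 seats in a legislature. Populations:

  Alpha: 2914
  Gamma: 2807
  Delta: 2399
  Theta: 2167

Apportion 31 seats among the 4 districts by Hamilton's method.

Total 10287; standard divisor 10287/31 ≈ 331.839.
Standard quotas: Alpha 8.781, Gamma 8.459, Delta 7.229, Theta 6.530.
Lower quotas: Alpha 8, Gamma 8, Delta 7, Theta 6 (sum 29, leaving 2 seats).
Remainders in descending order: Alpha 0.781, Theta 0.530, Gamma 0.459, Delta 0.229.
The surplus seats go to Alpha, Theta.

Alpha: 9, Gamma: 8, Delta: 7, Theta: 7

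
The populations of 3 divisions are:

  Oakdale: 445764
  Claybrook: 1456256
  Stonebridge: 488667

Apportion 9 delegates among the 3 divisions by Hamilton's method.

Oakdale 2; Claybrook 5; Stonebridge 2

The standard divisor is 2390687/9 ≈ 265631.889.
Standard quotas: Oakdale 1.6781, Claybrook 5.4822, Stonebridge 1.8396.
Lower quotas: Oakdale 1, Claybrook 5, Stonebridge 1 (sum 7, leaving 2 seats).
Remainders in descending order: Stonebridge 0.8396, Oakdale 0.6781, Claybrook 0.4822.
The surplus seats go to Stonebridge, Oakdale.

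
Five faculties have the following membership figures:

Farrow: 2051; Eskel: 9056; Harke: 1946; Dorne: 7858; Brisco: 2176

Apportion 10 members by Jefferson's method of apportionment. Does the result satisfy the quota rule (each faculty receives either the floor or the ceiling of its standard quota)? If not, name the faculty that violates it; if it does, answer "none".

none

Standard quotas: Farrow 0.888, Eskel 3.923, Harke 0.843, Dorne 3.404, Brisco 0.943.
Jefferson allocation: Farrow 1, Eskel 4, Harke 0, Dorne 4, Brisco 1.
Every allocation lies between the lower and upper quota.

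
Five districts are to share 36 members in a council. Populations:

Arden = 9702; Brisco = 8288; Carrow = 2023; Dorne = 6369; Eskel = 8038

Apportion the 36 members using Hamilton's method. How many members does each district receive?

Standard divisor: 34420 ÷ 36 ≈ 956.111.
Standard quotas: Arden 10.1474, Brisco 8.6684, Carrow 2.1159, Dorne 6.6614, Eskel 8.4070.
Lower quotas: Arden 10, Brisco 8, Carrow 2, Dorne 6, Eskel 8 (sum 34, leaving 2 seats).
Remainders in descending order: Brisco 0.6684, Dorne 0.6614, Eskel 0.4070, Arden 0.1474, Carrow 0.1159.
Largest remainders: Brisco, Dorne receive the extra seats.

Arden 10, Brisco 9, Carrow 2, Dorne 7, Eskel 8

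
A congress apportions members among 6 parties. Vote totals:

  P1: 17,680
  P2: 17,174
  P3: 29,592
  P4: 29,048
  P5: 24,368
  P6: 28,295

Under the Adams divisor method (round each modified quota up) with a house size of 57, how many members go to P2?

7

Standard divisor 146157/57 ≈ 2564.158; standard quotas: P1 6.895, P2 6.698, P3 11.541, P4 11.328, P5 9.503, P6 11.035.
Rounding up gives 7, 7, 12, 12, 10, 12 = 60 seats, so the divisor must be adjusted.
With modified divisor 2700: modified quotas P1 6.548, P2 6.361, P3 10.960, P4 10.759, P5 9.025, P6 10.480.
Rounding up: P1 7, P2 7, P3 11, P4 11, P5 10, P6 11 (total 57).
P2 receives 7.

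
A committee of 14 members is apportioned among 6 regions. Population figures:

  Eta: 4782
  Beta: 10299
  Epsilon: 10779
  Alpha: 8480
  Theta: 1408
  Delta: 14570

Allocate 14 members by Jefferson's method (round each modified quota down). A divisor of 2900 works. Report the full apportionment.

With modified divisor 2900: modified quotas Eta 1.649, Beta 3.551, Epsilon 3.717, Alpha 2.924, Theta 0.486, Delta 5.024.
Rounding down: Eta 1, Beta 3, Epsilon 3, Alpha 2, Theta 0, Delta 5 (total 14).

Eta 1, Beta 3, Epsilon 3, Alpha 2, Theta 0, Delta 5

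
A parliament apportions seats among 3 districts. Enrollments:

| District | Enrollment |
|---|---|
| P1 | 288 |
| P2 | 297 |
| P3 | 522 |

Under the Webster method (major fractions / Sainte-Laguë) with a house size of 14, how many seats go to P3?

6

Standard divisor 1107/14 ≈ 79.071; standard quotas: P1 3.642, P2 3.756, P3 6.602.
Rounding to the nearest integer gives 4, 4, 7 = 15 seats, so the divisor must be adjusted.
With modified divisor 81: modified quotas P1 3.556, P2 3.667, P3 6.444.
Rounding to the nearest integer: P1 4, P2 4, P3 6 (total 14).
P3 receives 6.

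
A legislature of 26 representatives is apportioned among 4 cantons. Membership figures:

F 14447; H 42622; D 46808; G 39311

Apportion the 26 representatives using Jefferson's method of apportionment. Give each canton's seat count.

Standard divisor 143188/26 ≈ 5507.231; standard quotas: F 2.623, H 7.739, D 8.499, G 7.138.
Rounding down gives 2, 7, 8, 7 = 24 seats, so the divisor must be adjusted.
With modified divisor 5100: modified quotas F 2.833, H 8.357, D 9.178, G 7.708.
Rounding down: F 2, H 8, D 9, G 7 (total 26).

F 2, H 8, D 9, G 7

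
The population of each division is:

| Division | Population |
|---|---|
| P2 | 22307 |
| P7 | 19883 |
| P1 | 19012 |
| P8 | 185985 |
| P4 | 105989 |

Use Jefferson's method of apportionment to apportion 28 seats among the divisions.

P2 1, P7 1, P1 1, P8 16, P4 9

Standard divisor 353176/28 ≈ 12613.429; standard quotas: P2 1.769, P7 1.576, P1 1.507, P8 14.745, P4 8.403.
Rounding down gives 1, 1, 1, 14, 8 = 25 seats, so the divisor must be adjusted.
With modified divisor 11400: modified quotas P2 1.957, P7 1.744, P1 1.668, P8 16.314, P4 9.297.
Rounding down: P2 1, P7 1, P1 1, P8 16, P4 9 (total 28).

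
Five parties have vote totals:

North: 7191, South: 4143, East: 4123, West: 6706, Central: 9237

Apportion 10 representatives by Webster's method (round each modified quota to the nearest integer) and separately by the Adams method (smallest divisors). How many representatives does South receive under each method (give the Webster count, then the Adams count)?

Webster: North 3, South 1, East 1, West 2, Central 3.
Adams: North 2, South 2, East 1, West 2, Central 3.
South gets 1 under Webster and 2 under Adams.

1 and 2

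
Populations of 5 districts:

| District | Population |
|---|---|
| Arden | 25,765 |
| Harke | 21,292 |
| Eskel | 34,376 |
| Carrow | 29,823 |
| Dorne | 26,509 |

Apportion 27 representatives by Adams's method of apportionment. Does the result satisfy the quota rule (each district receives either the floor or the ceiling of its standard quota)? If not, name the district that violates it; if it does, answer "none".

Standard quotas: Arden 5.050, Harke 4.173, Eskel 6.737, Carrow 5.845, Dorne 5.195.
Adams allocation: Arden 5, Harke 4, Eskel 7, Carrow 6, Dorne 5.
Every allocation lies between the lower and upper quota.

none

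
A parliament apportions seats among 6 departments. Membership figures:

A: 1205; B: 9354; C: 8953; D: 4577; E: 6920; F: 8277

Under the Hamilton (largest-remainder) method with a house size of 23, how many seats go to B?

The standard divisor is 39286/23 ≈ 1708.087.
Standard quotas: A 0.7055, B 5.4763, C 5.2415, D 2.6796, E 4.0513, F 4.8458.
Lower quotas: A 0, B 5, C 5, D 2, E 4, F 4 (sum 20, leaving 3 seats).
Remainders in descending order: F 0.8458, A 0.7055, D 0.6796, B 0.4763, C 0.2415, E 0.0513.
Largest remainders: F, A, D receive the extra seats.
B receives 5.

5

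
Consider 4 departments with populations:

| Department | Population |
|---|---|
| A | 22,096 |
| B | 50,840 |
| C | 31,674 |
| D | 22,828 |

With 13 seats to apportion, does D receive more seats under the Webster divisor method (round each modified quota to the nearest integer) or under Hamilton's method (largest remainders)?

Webster: A 2, B 6, C 3, D 2.
Hamilton: A 2, B 5, C 3, D 3.
D gets 2 under Webster and 3 under Hamilton.

Hamilton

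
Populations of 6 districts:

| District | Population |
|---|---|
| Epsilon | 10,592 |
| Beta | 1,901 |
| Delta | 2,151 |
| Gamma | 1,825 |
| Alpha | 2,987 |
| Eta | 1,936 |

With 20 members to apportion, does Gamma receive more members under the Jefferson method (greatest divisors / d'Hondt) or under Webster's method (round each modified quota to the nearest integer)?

Webster

Jefferson: Epsilon 11, Beta 1, Delta 2, Gamma 1, Alpha 3, Eta 2.
Webster: Epsilon 9, Beta 2, Delta 2, Gamma 2, Alpha 3, Eta 2.
Gamma gets 1 under Jefferson and 2 under Webster.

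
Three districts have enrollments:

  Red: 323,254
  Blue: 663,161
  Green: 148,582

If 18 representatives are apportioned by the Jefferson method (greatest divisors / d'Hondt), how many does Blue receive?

11

Standard divisor 1134997/18 ≈ 63055.389; standard quotas: Red 5.127, Blue 10.517, Green 2.356.
Rounding down gives 5, 10, 2 = 17 seats, so the divisor must be adjusted.
With modified divisor 57800: modified quotas Red 5.593, Blue 11.473, Green 2.571.
Rounding down: Red 5, Blue 11, Green 2 (total 18).
Blue receives 11.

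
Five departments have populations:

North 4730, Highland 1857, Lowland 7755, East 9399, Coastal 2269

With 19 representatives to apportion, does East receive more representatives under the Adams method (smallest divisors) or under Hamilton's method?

Adams: North 4, Highland 2, Lowland 5, East 6, Coastal 2.
Hamilton: North 3, Highland 1, Lowland 6, East 7, Coastal 2.
East gets 6 under Adams and 7 under Hamilton.

Hamilton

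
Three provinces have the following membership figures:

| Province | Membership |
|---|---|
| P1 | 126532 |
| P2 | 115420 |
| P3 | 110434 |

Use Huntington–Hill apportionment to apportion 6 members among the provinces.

P1 2, P2 2, P3 2

With divisor 64873: modified quotas P1 1.950, P2 1.779, P3 1.702.
Geometric-mean thresholds: P1 √(1·2)=1.414, P2 √(1·2)=1.414, P3 √(1·2)=1.414.
Each quota rounded against its threshold gives P1 2, P2 2, P3 2 (total 6).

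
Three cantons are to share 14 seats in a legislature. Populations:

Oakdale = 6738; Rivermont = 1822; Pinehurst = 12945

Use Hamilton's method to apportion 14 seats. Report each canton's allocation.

Standard divisor: 21505 ÷ 14 ≈ 1536.071.
Standard quotas: Oakdale 4.3865, Rivermont 1.1861, Pinehurst 8.4273.
Lower quotas: Oakdale 4, Rivermont 1, Pinehurst 8 (sum 13, leaving 1 seat).
Remainders in descending order: Pinehurst 0.4273, Oakdale 0.3865, Rivermont 0.1861.
The surplus seat goes to Pinehurst.

Oakdale=4; Rivermont=1; Pinehurst=9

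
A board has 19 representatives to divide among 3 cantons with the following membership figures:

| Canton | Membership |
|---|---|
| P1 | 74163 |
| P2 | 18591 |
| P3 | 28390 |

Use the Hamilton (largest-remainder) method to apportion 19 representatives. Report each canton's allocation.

P1: 12, P2: 3, P3: 4

Total 121144; standard divisor 121144/19 = 6376.
Standard quotas: P1 11.6316, P2 2.9158, P3 4.4526.
Lower quotas: P1 11, P2 2, P3 4 (sum 17, leaving 2 seats).
Remainders in descending order: P2 0.9158, P1 0.6316, P3 0.4526.
Largest remainders: P2, P1 receive the extra seats.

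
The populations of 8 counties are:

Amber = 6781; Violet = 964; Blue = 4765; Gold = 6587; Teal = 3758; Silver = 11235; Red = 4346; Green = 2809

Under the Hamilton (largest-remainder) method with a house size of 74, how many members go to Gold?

The standard divisor is 41245/74 ≈ 557.365.
Standard quotas: Amber 12.1662, Violet 1.7296, Blue 8.5492, Gold 11.8181, Teal 6.7424, Silver 20.1574, Red 7.7974, Green 5.0398.
Lower quotas: Amber 12, Violet 1, Blue 8, Gold 11, Teal 6, Silver 20, Red 7, Green 5 (sum 70, leaving 4 seats).
Remainders in descending order: Gold 0.8181, Red 0.7974, Teal 0.7424, Violet 0.7296, Blue 0.5492, Amber 0.1662, Silver 0.1574, Green 0.0398.
Largest remainders: Gold, Red, Teal, Violet receive the extra seats.
Gold receives 12.

12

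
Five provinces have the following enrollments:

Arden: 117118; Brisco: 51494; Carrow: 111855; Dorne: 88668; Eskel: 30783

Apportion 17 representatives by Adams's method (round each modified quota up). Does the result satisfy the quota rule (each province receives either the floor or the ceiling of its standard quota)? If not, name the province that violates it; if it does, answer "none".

Standard quotas: Arden 4.979, Brisco 2.189, Carrow 4.755, Dorne 3.769, Eskel 1.309.
Adams allocation: Arden 5, Brisco 2, Carrow 4, Dorne 4, Eskel 2.
Every allocation lies between the lower and upper quota.

none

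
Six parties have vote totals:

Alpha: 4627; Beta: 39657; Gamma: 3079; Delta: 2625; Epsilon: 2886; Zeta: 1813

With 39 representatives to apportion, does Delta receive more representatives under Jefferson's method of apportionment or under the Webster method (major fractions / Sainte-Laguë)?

Jefferson: Alpha 3, Beta 30, Gamma 2, Delta 1, Epsilon 2, Zeta 1.
Webster: Alpha 3, Beta 29, Gamma 2, Delta 2, Epsilon 2, Zeta 1.
Delta gets 1 under Jefferson and 2 under Webster.

Webster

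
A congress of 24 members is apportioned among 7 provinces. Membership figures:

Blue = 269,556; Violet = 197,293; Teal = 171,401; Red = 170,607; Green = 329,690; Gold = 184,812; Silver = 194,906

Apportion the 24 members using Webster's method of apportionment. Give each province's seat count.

Blue 4, Violet 3, Teal 3, Red 3, Green 5, Gold 3, Silver 3

Standard divisor 1518265/24 ≈ 63261.042; standard quotas: Blue 4.261, Violet 3.119, Teal 2.709, Red 2.697, Green 5.212, Gold 2.921, Silver 3.081.
Rounding to the nearest integer gives Blue 4, Violet 3, Teal 3, Red 3, Green 5, Gold 3, Silver 3 — total 24, matching the house size, so no adjustment is needed.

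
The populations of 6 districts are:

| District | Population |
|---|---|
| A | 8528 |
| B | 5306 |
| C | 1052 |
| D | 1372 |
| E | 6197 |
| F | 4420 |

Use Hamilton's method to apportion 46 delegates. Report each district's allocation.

A 15, B 9, C 2, D 2, E 11, F 7

Standard divisor: 26875 ÷ 46 ≈ 584.239.
Standard quotas: A 14.5968, B 9.0819, C 1.8006, D 2.3484, E 10.6070, F 7.5654.
Lower quotas: A 14, B 9, C 1, D 2, E 10, F 7 (sum 43, leaving 3 seats).
Remainders in descending order: C 0.8006, E 0.6070, A 0.5968, F 0.5654, D 0.3484, B 0.0819.
Largest remainders: C, E, A receive the extra seats.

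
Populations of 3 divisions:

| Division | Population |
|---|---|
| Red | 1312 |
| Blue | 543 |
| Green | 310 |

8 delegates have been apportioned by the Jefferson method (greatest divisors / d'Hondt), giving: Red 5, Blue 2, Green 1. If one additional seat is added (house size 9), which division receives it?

Priority for the next seat is population ÷ (current seats + 1).
Priorities: Red 218.667, Blue 181.000, Green 155.000.
Highest priority: Red.

Red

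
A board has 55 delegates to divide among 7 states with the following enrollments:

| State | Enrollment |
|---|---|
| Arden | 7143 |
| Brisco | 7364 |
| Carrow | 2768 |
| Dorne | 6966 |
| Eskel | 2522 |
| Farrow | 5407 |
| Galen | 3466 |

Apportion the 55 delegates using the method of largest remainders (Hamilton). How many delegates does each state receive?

Arden 11; Brisco 12; Carrow 4; Dorne 11; Eskel 4; Farrow 8; Galen 5

The standard divisor is 35636/55 ≈ 647.927.
Standard quotas: Arden 11.0244, Brisco 11.3655, Carrow 4.2721, Dorne 10.7512, Eskel 3.8924, Farrow 8.3451, Galen 5.3494.
Lower quotas: Arden 11, Brisco 11, Carrow 4, Dorne 10, Eskel 3, Farrow 8, Galen 5 (sum 52, leaving 3 seats).
Remainders in descending order: Eskel 0.8924, Dorne 0.7512, Brisco 0.3655, Galen 0.3494, Farrow 0.3451, Carrow 0.2721, Arden 0.0244.
The surplus seats go to Eskel, Dorne, Brisco.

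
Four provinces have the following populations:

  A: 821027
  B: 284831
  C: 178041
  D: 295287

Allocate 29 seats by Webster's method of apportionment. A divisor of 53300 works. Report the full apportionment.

A 15; B 5; C 3; D 6

With modified divisor 53300: modified quotas A 15.404, B 5.344, C 3.340, D 5.540.
Rounding to the nearest integer: A 15, B 5, C 3, D 6 (total 29).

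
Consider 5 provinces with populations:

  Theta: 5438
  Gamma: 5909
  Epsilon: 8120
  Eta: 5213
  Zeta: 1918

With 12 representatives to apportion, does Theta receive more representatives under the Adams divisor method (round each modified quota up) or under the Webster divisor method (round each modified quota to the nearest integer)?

Adams: Theta 3, Gamma 3, Epsilon 3, Eta 2, Zeta 1.
Webster: Theta 2, Gamma 3, Epsilon 4, Eta 2, Zeta 1.
Theta gets 3 under Adams and 2 under Webster.

Adams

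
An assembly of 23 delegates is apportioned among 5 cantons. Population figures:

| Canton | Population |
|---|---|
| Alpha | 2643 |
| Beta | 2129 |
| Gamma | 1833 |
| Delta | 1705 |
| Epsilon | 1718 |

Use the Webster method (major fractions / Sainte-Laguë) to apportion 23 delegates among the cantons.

Standard divisor 10028/23 ≈ 436; standard quotas: Alpha 6.062, Beta 4.883, Gamma 4.204, Delta 3.911, Epsilon 3.940.
Rounding to the nearest integer gives Alpha 6, Beta 5, Gamma 4, Delta 4, Epsilon 4 — total 23, matching the house size, so no adjustment is needed.

Alpha: 6, Beta: 5, Gamma: 4, Delta: 4, Epsilon: 4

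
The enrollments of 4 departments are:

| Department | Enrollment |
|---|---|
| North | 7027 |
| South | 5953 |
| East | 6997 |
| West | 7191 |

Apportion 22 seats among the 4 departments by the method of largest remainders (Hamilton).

North: 6, South: 5, East: 5, West: 6

The standard divisor is 27168/22 ≈ 1234.909.
Standard quotas: North 5.6903, South 4.8206, East 5.6660, West 5.8231.
Lower quotas: North 5, South 4, East 5, West 5 (sum 19, leaving 3 seats).
Remainders in descending order: West 0.8231, South 0.8206, North 0.6903, East 0.6660.
Largest remainders: West, South, North receive the extra seats.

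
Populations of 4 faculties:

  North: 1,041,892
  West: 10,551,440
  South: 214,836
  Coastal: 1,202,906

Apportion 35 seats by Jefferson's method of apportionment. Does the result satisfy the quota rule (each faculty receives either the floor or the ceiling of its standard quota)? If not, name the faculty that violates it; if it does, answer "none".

Standard quotas: North 2.803, West 28.384, South 0.578, Coastal 3.236.
Jefferson allocation: North 2, West 30, South 0, Coastal 3.
West has quota 28.384 (lower 28, upper 29) but receives 30 — outside the quota interval.

West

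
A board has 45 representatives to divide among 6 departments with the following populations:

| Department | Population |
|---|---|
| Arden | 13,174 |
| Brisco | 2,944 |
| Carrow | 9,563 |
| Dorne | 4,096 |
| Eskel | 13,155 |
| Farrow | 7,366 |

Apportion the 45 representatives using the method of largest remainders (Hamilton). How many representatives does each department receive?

Standard divisor: 50298 ÷ 45 ≈ 1117.733.
Standard quotas: Arden 11.7864, Brisco 2.6339, Carrow 8.5557, Dorne 3.6646, Eskel 11.7694, Farrow 6.5901.
Lower quotas: Arden 11, Brisco 2, Carrow 8, Dorne 3, Eskel 11, Farrow 6 (sum 41, leaving 4 seats).
Remainders in descending order: Arden 0.7864, Eskel 0.7694, Dorne 0.6646, Brisco 0.6339, Farrow 0.5901, Carrow 0.5557.
Largest remainders: Arden, Eskel, Dorne, Brisco receive the extra seats.

Arden 12, Brisco 3, Carrow 8, Dorne 4, Eskel 12, Farrow 6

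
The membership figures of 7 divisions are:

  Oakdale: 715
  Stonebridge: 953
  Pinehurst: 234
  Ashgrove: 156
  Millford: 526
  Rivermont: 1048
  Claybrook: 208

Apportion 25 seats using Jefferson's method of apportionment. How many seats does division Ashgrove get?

Standard divisor 3840/25 ≈ 153.6; standard quotas: Oakdale 4.655, Stonebridge 6.204, Pinehurst 1.523, Ashgrove 1.016, Millford 3.424, Rivermont 6.823, Claybrook 1.354.
Rounding down gives 4, 6, 1, 1, 3, 6, 1 = 22 seats, so the divisor must be adjusted.
With modified divisor 134: modified quotas Oakdale 5.336, Stonebridge 7.112, Pinehurst 1.746, Ashgrove 1.164, Millford 3.925, Rivermont 7.821, Claybrook 1.552.
Rounding down: Oakdale 5, Stonebridge 7, Pinehurst 1, Ashgrove 1, Millford 3, Rivermont 7, Claybrook 1 (total 25).
Ashgrove receives 1.

1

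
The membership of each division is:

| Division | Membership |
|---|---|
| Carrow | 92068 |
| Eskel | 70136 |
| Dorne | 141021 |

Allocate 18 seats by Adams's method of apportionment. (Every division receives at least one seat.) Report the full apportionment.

Carrow 6; Eskel 4; Dorne 8

Standard divisor 303225/18 ≈ 16845.833; standard quotas: Carrow 5.465, Eskel 4.163, Dorne 8.371.
Rounding up gives 6, 5, 9 = 20 seats, so the divisor must be adjusted.
With modified divisor 18000: modified quotas Carrow 5.115, Eskel 3.896, Dorne 7.835.
Rounding up: Carrow 6, Eskel 4, Dorne 8 (total 18).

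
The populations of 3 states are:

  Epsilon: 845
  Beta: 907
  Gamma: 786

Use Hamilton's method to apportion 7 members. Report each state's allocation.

Standard divisor: 2538 ÷ 7 ≈ 362.571.
Standard quotas: Epsilon 2.331, Beta 2.502, Gamma 2.168.
Lower quotas: Epsilon 2, Beta 2, Gamma 2 (sum 6, leaving 1 seat).
Remainders in descending order: Beta 0.502, Epsilon 0.331, Gamma 0.168.
The surplus seat goes to Beta.

Epsilon 2, Beta 3, Gamma 2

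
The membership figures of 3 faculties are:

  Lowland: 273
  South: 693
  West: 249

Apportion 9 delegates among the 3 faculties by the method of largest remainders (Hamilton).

Standard divisor: 1215 ÷ 9 = 135.
Standard quotas: Lowland 2.022, South 5.133, West 1.844.
Lower quotas: Lowland 2, South 5, West 1 (sum 8, leaving 1 seat).
Remainders in descending order: West 0.844, South 0.133, Lowland 0.022.
The surplus seat goes to West.

Lowland 2, South 5, West 2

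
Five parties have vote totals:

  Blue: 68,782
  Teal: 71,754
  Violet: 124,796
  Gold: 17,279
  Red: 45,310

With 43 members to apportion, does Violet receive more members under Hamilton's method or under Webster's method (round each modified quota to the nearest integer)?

Hamilton: Blue 9, Teal 10, Violet 16, Gold 2, Red 6.
Webster: Blue 9, Teal 9, Violet 17, Gold 2, Red 6.
Violet gets 16 under Hamilton and 17 under Webster.

Webster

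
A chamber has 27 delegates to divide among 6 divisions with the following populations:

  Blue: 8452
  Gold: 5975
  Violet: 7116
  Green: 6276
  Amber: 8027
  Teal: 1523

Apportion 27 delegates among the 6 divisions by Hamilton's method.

The standard divisor is 37369/27 ≈ 1384.037.
Standard quotas: Blue 6.1068, Gold 4.3171, Violet 5.1415, Green 4.5346, Amber 5.7997, Teal 1.1004.
Lower quotas: Blue 6, Gold 4, Violet 5, Green 4, Amber 5, Teal 1 (sum 25, leaving 2 seats).
Remainders in descending order: Amber 0.7997, Green 0.5346, Gold 0.3171, Violet 0.1415, Blue 0.1068, Teal 0.1004.
The surplus seats go to Amber, Green.

Blue=6; Gold=4; Violet=5; Green=5; Amber=6; Teal=1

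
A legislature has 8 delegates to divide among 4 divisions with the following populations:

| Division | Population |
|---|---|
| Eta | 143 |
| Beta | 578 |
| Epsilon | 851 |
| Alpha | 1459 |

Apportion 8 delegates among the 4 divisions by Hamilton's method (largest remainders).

Eta 0, Beta 2, Epsilon 2, Alpha 4

The standard divisor is 3031/8 ≈ 378.875.
Standard quotas: Eta 0.377, Beta 1.526, Epsilon 2.246, Alpha 3.851.
Lower quotas: Eta 0, Beta 1, Epsilon 2, Alpha 3 (sum 6, leaving 2 seats).
Remainders in descending order: Alpha 0.851, Beta 0.526, Eta 0.377, Epsilon 0.246.
Largest remainders: Alpha, Beta receive the extra seats.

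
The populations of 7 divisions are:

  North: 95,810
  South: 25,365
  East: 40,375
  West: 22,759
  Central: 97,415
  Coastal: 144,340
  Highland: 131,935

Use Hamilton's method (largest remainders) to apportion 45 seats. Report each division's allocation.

North=8, South=2, East=3, West=2, Central=8, Coastal=12, Highland=10

Standard divisor: 557999 ÷ 45 ≈ 12399.978.
Standard quotas: North 7.7266, South 2.0456, East 3.2561, West 1.8354, Central 7.8561, Coastal 11.6403, Highland 10.6399.
Lower quotas: North 7, South 2, East 3, West 1, Central 7, Coastal 11, Highland 10 (sum 41, leaving 4 seats).
Remainders in descending order: Central 0.8561, West 0.8354, North 0.7266, Coastal 0.6403, Highland 0.6399, East 0.2561, South 0.0456.
Largest remainders: Central, West, North, Coastal receive the extra seats.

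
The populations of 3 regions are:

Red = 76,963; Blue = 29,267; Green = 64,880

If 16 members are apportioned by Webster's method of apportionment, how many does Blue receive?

3

Standard divisor 171110/16 ≈ 10694.375; standard quotas: Red 7.197, Blue 2.737, Green 6.067.
Rounding to the nearest integer gives Red 7, Blue 3, Green 6 — total 16, matching the house size, so no adjustment is needed.
Blue receives 3.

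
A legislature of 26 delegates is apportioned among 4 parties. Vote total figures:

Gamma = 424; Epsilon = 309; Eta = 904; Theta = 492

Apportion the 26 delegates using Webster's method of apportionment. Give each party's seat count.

Gamma 5; Epsilon 4; Eta 11; Theta 6

Standard divisor 2129/26 ≈ 81.885; standard quotas: Gamma 5.178, Epsilon 3.774, Eta 11.040, Theta 6.008.
Rounding to the nearest integer gives Gamma 5, Epsilon 4, Eta 11, Theta 6 — total 26, matching the house size, so no adjustment is needed.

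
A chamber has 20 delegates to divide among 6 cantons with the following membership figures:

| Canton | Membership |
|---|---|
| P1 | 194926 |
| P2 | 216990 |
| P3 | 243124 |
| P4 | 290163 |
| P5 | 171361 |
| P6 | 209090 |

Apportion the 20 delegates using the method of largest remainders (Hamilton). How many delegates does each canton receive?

The standard divisor is 1325654/20 ≈ 66282.7.
Standard quotas: P1 2.9408, P2 3.2737, P3 3.6680, P4 4.3777, P5 2.5853, P6 3.1545.
Lower quotas: P1 2, P2 3, P3 3, P4 4, P5 2, P6 3 (sum 17, leaving 3 seats).
Remainders in descending order: P1 0.9408, P3 0.6680, P5 0.5853, P4 0.3777, P2 0.2737, P6 0.1545.
The surplus seats go to P1, P3, P5.

P1: 3, P2: 3, P3: 4, P4: 4, P5: 3, P6: 3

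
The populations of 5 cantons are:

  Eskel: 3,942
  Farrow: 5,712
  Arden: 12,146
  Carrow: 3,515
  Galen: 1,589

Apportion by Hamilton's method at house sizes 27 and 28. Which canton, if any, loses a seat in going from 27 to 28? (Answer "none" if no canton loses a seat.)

none

At 27 seats: Eskel 4, Farrow 6, Arden 12, Carrow 3, Galen 2.
At 28 seats: Eskel 4, Farrow 6, Arden 12, Carrow 4, Galen 2.
No canton's allocation decreased.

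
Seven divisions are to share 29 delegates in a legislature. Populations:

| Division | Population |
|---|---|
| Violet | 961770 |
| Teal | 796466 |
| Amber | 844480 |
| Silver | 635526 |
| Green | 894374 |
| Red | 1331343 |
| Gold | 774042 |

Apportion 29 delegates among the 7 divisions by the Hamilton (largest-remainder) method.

Total 6238001; standard divisor 6238001/29 ≈ 215103.483.
Standard quotas: Violet 4.4712, Teal 3.7027, Amber 3.9259, Silver 2.9545, Green 4.1579, Red 6.1893, Gold 3.5985.
Lower quotas: Violet 4, Teal 3, Amber 3, Silver 2, Green 4, Red 6, Gold 3 (sum 25, leaving 4 seats).
Remainders in descending order: Silver 0.9545, Amber 0.9259, Teal 0.7027, Gold 0.5985, Violet 0.4712, Red 0.1893, Green 0.1579.
The surplus seats go to Silver, Amber, Teal, Gold.

Violet 4, Teal 4, Amber 4, Silver 3, Green 4, Red 6, Gold 4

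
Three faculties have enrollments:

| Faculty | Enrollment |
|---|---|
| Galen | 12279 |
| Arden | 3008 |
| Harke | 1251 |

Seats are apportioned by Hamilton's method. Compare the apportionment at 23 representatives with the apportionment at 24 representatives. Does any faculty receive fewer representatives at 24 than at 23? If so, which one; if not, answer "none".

none

At 23 seats: Galen 17, Arden 4, Harke 2.
At 24 seats: Galen 18, Arden 4, Harke 2.
No faculty's allocation decreased.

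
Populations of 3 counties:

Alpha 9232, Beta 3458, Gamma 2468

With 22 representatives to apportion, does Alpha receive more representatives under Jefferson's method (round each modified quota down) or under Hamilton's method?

Jefferson: Alpha 14, Beta 5, Gamma 3.
Hamilton: Alpha 13, Beta 5, Gamma 4.
Alpha gets 14 under Jefferson and 13 under Hamilton.

Jefferson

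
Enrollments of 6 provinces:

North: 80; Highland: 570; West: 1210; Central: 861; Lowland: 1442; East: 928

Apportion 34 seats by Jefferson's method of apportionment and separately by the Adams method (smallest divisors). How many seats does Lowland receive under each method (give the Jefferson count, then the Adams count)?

Jefferson: North 0, Highland 4, West 8, Central 6, Lowland 10, East 6.
Adams: North 1, Highland 4, West 8, Central 6, Lowland 9, East 6.
Lowland gets 10 under Jefferson and 9 under Adams.

10 and 9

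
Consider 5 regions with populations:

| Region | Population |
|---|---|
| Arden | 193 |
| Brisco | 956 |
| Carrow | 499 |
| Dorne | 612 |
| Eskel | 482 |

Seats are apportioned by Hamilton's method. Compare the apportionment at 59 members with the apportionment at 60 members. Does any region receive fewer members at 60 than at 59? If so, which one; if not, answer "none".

At 59 seats: Arden 4, Brisco 21, Carrow 11, Dorne 13, Eskel 10.
At 60 seats: Arden 4, Brisco 21, Carrow 11, Dorne 13, Eskel 11.
No region's allocation decreased.

none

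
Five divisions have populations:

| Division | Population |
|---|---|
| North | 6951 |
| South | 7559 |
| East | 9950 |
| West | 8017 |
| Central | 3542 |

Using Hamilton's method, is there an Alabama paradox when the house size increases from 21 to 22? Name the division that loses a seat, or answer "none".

At 21 seats: North 4, South 4, East 6, West 5, Central 2.
At 22 seats: North 4, South 5, East 6, West 5, Central 2.
No division's allocation decreased.

none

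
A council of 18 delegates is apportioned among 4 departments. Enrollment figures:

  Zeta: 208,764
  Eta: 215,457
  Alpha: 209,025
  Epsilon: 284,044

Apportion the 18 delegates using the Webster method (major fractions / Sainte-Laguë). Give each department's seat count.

Standard divisor 917290/18 ≈ 50960.556; standard quotas: Zeta 4.097, Eta 4.228, Alpha 4.102, Epsilon 5.574.
Rounding to the nearest integer gives Zeta 4, Eta 4, Alpha 4, Epsilon 6 — total 18, matching the house size, so no adjustment is needed.

Zeta=4, Eta=4, Alpha=4, Epsilon=6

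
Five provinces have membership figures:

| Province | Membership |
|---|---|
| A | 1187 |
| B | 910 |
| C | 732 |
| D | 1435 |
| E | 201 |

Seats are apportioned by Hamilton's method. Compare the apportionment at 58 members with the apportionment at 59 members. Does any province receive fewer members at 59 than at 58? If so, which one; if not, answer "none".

At 58 seats: A 15, B 12, C 9, D 19, E 3.
At 59 seats: A 16, B 12, C 10, D 19, E 2.
E drops from 3 to 2.

E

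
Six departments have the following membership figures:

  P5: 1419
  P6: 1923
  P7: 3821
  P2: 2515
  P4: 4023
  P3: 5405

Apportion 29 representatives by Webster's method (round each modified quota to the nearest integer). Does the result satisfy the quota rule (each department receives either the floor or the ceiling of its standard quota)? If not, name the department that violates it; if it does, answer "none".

none

Standard quotas: P5 2.154, P6 2.919, P7 5.800, P2 3.817, P4 6.106, P3 8.204.
Webster allocation: P5 2, P6 3, P7 6, P2 4, P4 6, P3 8.
Every allocation lies between the lower and upper quota.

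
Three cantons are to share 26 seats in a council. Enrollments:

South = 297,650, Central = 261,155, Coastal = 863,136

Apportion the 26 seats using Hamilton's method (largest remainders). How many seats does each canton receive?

Standard divisor: 1421941 ÷ 26 ≈ 54690.038.
Standard quotas: South 5.4425, Central 4.7752, Coastal 15.7823.
Lower quotas: South 5, Central 4, Coastal 15 (sum 24, leaving 2 seats).
Remainders in descending order: Coastal 0.7823, Central 0.7752, South 0.4425.
The surplus seats go to Coastal, Central.

South=5, Central=5, Coastal=16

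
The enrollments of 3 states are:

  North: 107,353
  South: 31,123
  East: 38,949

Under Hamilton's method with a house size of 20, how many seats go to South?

The standard divisor is 177425/20 ≈ 8871.25.
Standard quotas: North 12.1012, South 3.5083, East 4.3905.
Lower quotas: North 12, South 3, East 4 (sum 19, leaving 1 seat).
Remainders in descending order: South 0.5083, East 0.3905, North 0.1012.
Largest remainder: South receives the extra seat.
South receives 4.

4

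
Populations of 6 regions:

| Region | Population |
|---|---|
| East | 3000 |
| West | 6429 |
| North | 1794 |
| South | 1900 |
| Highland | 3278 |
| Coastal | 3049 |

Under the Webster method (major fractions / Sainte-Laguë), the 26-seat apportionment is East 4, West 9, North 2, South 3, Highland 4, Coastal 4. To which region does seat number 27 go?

Priority for the next seat is population ÷ (current seats + 0.5).
Priorities: East 666.667, West 676.737, North 717.600, South 542.857, Highland 728.444, Coastal 677.556.
Highest priority: Highland.

Highland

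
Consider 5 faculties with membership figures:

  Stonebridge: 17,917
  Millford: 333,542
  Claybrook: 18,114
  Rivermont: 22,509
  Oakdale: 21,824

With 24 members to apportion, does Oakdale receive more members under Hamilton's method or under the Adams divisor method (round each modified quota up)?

Adams

Hamilton: Stonebridge 1, Millford 20, Claybrook 1, Rivermont 1, Oakdale 1.
Adams: Stonebridge 1, Millford 18, Claybrook 1, Rivermont 2, Oakdale 2.
Oakdale gets 1 under Hamilton and 2 under Adams.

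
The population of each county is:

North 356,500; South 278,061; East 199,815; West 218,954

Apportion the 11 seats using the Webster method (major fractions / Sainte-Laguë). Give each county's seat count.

North 4, South 3, East 2, West 2

Standard divisor 1053330/11 ≈ 95757.273; standard quotas: North 3.723, South 2.904, East 2.087, West 2.287.
Rounding to the nearest integer gives North 4, South 3, East 2, West 2 — total 11, matching the house size, so no adjustment is needed.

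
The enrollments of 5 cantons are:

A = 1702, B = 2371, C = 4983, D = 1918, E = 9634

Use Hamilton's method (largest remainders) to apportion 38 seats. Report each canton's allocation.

A: 3; B: 4; C: 9; D: 4; E: 18

The standard divisor is 20608/38 ≈ 542.316.
Standard quotas: A 3.1384, B 4.3720, C 9.1884, D 3.5367, E 17.7646.
Lower quotas: A 3, B 4, C 9, D 3, E 17 (sum 36, leaving 2 seats).
Remainders in descending order: E 0.7646, D 0.5367, B 0.3720, C 0.1884, A 0.1384.
The surplus seats go to E, D.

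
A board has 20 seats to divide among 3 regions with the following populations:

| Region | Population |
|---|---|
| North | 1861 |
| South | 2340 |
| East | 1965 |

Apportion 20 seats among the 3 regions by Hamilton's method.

The standard divisor is 6166/20 ≈ 308.3.
Standard quotas: North 6.036, South 7.590, East 6.374.
Lower quotas: North 6, South 7, East 6 (sum 19, leaving 1 seat).
Remainders in descending order: South 0.590, East 0.374, North 0.036.
Largest remainder: South receives the extra seat.

North 6; South 8; East 6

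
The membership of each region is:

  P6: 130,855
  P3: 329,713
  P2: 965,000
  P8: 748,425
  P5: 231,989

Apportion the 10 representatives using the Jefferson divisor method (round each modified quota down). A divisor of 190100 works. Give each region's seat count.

P6 0; P3 1; P2 5; P8 3; P5 1

With modified divisor 190100: modified quotas P6 0.688, P3 1.734, P2 5.076, P8 3.937, P5 1.220.
Rounding down: P6 0, P3 1, P2 5, P8 3, P5 1 (total 10).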